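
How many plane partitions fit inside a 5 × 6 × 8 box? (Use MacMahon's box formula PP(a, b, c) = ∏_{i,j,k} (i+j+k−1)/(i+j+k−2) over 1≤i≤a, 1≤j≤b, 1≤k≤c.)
PP(5, 6, 8) = 7997986868872

Evaluate the triple product over i = 1..5, j = 1..6, k = 1..8. The factors are (2/1) · (3/2) · (4/3) · (5/4) · (6/5) · (7/6) · (8/7) · (9/8) · … (240 factors total). The numerators and denominators telescope so the product is an integer; carrying out the multiplication exactly gives PP(5, 6, 8) = 7997986868872.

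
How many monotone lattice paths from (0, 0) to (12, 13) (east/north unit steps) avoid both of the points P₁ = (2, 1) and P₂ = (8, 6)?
Number of paths = 2726752

Inclusion–exclusion. Total paths: C(25, 12) = 5200300. Through P₁: C(3, 2)·C(22, 10) = 1939938. Through P₂: C(14, 8)·C(11, 4) = 990990. Since P₁ is strictly southwest of P₂, a monotone path through both must visit P₁ then P₂; paths through both = C(3, 2)·C(11, 6)·C(11, 4) = 457380. Avoid both = 5200300 − 1939938 − 990990 + 457380 = 2726752.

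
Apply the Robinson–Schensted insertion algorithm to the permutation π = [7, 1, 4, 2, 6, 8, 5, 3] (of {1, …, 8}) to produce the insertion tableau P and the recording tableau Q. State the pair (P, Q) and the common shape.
P = [1, 2, 3, 8] / [4, 5] / [6] / [7];  Q = [1, 3, 5, 6] / [2, 7] / [4] / [8];  common shape = (4, 2, 1, 1)

Row-insert the values π_1, π_2, … into P one at a time, bumping the leftmost entry strictly greater than the inserted value down to the next row. The recording tableau Q records, in position (i, j), the step at which that cell was added to P.
  Insert 7 (step 1): P = [7];  Q = [1]
  Insert 1 (step 2): P = [1] / [7];  Q = [1] / [2]
  Insert 4 (step 3): P = [1, 4] / [7];  Q = [1, 3] / [2]
  Insert 2 (step 4): P = [1, 2] / [4] / [7];  Q = [1, 3] / [2] / [4]
  Insert 6 (step 5): P = [1, 2, 6] / [4] / [7];  Q = [1, 3, 5] / [2] / [4]
  Insert 8 (step 6): P = [1, 2, 6, 8] / [4] / [7];  Q = [1, 3, 5, 6] / [2] / [4]
  Insert 5 (step 7): P = [1, 2, 5, 8] / [4, 6] / [7];  Q = [1, 3, 5, 6] / [2, 7] / [4]
  Insert 3 (step 8): P = [1, 2, 3, 8] / [4, 5] / [6] / [7];  Q = [1, 3, 5, 6] / [2, 7] / [4] / [8]
Final shape: (4, 2, 1, 1).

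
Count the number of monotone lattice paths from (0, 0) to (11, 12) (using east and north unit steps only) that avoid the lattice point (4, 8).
Number of paths = 1188728

Total paths from (0, 0) to (11, 12): C(23, 11) = 1352078. Paths through (4, 8): (paths (0, 0) → (4, 8)) × (paths (4, 8) → (11, 12)) = C(12, 4) · C(11, 7) = 495 · 330 = 163350. Avoidance count = 1352078 − 163350 = 1188728.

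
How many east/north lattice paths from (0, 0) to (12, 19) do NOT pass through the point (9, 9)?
Number of paths = 127215205

Total paths from (0, 0) to (12, 19): C(31, 12) = 141120525. Paths through (9, 9): (paths (0, 0) → (9, 9)) × (paths (9, 9) → (12, 19)) = C(18, 9) · C(13, 3) = 48620 · 286 = 13905320. Avoidance count = 141120525 − 13905320 = 127215205.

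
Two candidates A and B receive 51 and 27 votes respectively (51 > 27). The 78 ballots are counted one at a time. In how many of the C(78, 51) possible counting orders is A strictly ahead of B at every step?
Strict-lead orderings = 206300102476958823872

Total orderings of the 78 votes with 51 for A: C(78, 51) = 670475333050116177584. By the Bertrand ballot formula (Cycle Lemma / reflection principle), the number of orderings in which A is strictly ahead of B throughout is (p − q)/(p + q) · C(p + q, p) = (51 − 27)/(51 + 27) · 670475333050116177584 = 206300102476958823872.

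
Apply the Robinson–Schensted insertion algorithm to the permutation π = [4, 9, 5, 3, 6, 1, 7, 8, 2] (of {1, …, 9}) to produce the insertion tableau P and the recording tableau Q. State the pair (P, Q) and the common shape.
P = [1, 2, 6, 7, 8] / [3, 5] / [4] / [9];  Q = [1, 2, 5, 7, 8] / [3, 9] / [4] / [6];  common shape = (5, 2, 1, 1)

Row-insert the values π_1, π_2, … into P one at a time, bumping the leftmost entry strictly greater than the inserted value down to the next row. The recording tableau Q records, in position (i, j), the step at which that cell was added to P.
  Insert 4 (step 1): P = [4];  Q = [1]
  Insert 9 (step 2): P = [4, 9];  Q = [1, 2]
  Insert 5 (step 3): P = [4, 5] / [9];  Q = [1, 2] / [3]
  Insert 3 (step 4): P = [3, 5] / [4] / [9];  Q = [1, 2] / [3] / [4]
  Insert 6 (step 5): P = [3, 5, 6] / [4] / [9];  Q = [1, 2, 5] / [3] / [4]
  Insert 1 (step 6): P = [1, 5, 6] / [3] / [4] / [9];  Q = [1, 2, 5] / [3] / [4] / [6]
  Insert 7 (step 7): P = [1, 5, 6, 7] / [3] / [4] / [9];  Q = [1, 2, 5, 7] / [3] / [4] / [6]
  Insert 8 (step 8): P = [1, 5, 6, 7, 8] / [3] / [4] / [9];  Q = [1, 2, 5, 7, 8] / [3] / [4] / [6]
  Insert 2 (step 9): P = [1, 2, 6, 7, 8] / [3, 5] / [4] / [9];  Q = [1, 2, 5, 7, 8] / [3, 9] / [4] / [6]
Final shape: (5, 2, 1, 1).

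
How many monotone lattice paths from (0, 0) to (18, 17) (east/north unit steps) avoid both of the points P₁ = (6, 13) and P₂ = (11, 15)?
Number of paths = 4230557442

Inclusion–exclusion. Total paths: C(35, 18) = 4537567650. Through P₁: C(19, 6)·C(16, 12) = 49380240. Through P₂: C(26, 11)·C(9, 7) = 278141760. Since P₁ is strictly southwest of P₂, a monotone path through both must visit P₁ then P₂; paths through both = C(19, 6)·C(7, 5)·C(9, 7) = 20511792. Avoid both = 4537567650 − 49380240 − 278141760 + 20511792 = 4230557442.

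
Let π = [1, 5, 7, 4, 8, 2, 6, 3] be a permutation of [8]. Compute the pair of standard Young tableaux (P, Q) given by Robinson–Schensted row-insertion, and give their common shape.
P = [1, 2, 3, 8] / [4, 6] / [5, 7];  Q = [1, 2, 3, 5] / [4, 7] / [6, 8];  common shape = (4, 2, 2)

Row-insert the values π_1, π_2, … into P one at a time, bumping the leftmost entry strictly greater than the inserted value down to the next row. The recording tableau Q records, in position (i, j), the step at which that cell was added to P.
  Insert 1 (step 1): P = [1];  Q = [1]
  Insert 5 (step 2): P = [1, 5];  Q = [1, 2]
  Insert 7 (step 3): P = [1, 5, 7];  Q = [1, 2, 3]
  Insert 4 (step 4): P = [1, 4, 7] / [5];  Q = [1, 2, 3] / [4]
  Insert 8 (step 5): P = [1, 4, 7, 8] / [5];  Q = [1, 2, 3, 5] / [4]
  Insert 2 (step 6): P = [1, 2, 7, 8] / [4] / [5];  Q = [1, 2, 3, 5] / [4] / [6]
  Insert 6 (step 7): P = [1, 2, 6, 8] / [4, 7] / [5];  Q = [1, 2, 3, 5] / [4, 7] / [6]
  Insert 3 (step 8): P = [1, 2, 3, 8] / [4, 6] / [5, 7];  Q = [1, 2, 3, 5] / [4, 7] / [6, 8]
Final shape: (4, 2, 2).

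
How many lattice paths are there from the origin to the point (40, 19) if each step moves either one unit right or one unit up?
Number of paths = 1397281501935165

A monotone lattice path from (0, 0) to (40, 19) consists of 40 east steps and 19 north steps in some order, so it is determined by which 40 of the 59 steps are east. The count is C(59, 40) = 1397281501935165.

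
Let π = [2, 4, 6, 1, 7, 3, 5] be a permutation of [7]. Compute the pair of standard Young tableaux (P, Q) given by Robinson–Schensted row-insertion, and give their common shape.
P = [1, 3, 5, 7] / [2, 4, 6];  Q = [1, 2, 3, 5] / [4, 6, 7];  common shape = (4, 3)

Row-insert the values π_1, π_2, … into P one at a time, bumping the leftmost entry strictly greater than the inserted value down to the next row. The recording tableau Q records, in position (i, j), the step at which that cell was added to P.
  Insert 2 (step 1): P = [2];  Q = [1]
  Insert 4 (step 2): P = [2, 4];  Q = [1, 2]
  Insert 6 (step 3): P = [2, 4, 6];  Q = [1, 2, 3]
  Insert 1 (step 4): P = [1, 4, 6] / [2];  Q = [1, 2, 3] / [4]
  Insert 7 (step 5): P = [1, 4, 6, 7] / [2];  Q = [1, 2, 3, 5] / [4]
  Insert 3 (step 6): P = [1, 3, 6, 7] / [2, 4];  Q = [1, 2, 3, 5] / [4, 6]
  Insert 5 (step 7): P = [1, 3, 5, 7] / [2, 4, 6];  Q = [1, 2, 3, 5] / [4, 6, 7]
Final shape: (4, 3).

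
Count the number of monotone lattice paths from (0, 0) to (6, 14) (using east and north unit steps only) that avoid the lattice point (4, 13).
Number of paths = 31620

Total paths from (0, 0) to (6, 14): C(20, 6) = 38760. Paths through (4, 13): (paths (0, 0) → (4, 13)) × (paths (4, 13) → (6, 14)) = C(17, 4) · C(3, 2) = 2380 · 3 = 7140. Avoidance count = 38760 − 7140 = 31620.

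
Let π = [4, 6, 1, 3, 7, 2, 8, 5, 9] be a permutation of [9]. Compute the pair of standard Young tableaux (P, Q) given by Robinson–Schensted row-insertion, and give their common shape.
P = [1, 2, 5, 8, 9] / [3, 6, 7] / [4];  Q = [1, 2, 5, 7, 9] / [3, 4, 8] / [6];  common shape = (5, 3, 1)

Row-insert the values π_1, π_2, … into P one at a time, bumping the leftmost entry strictly greater than the inserted value down to the next row. The recording tableau Q records, in position (i, j), the step at which that cell was added to P.
  Insert 4 (step 1): P = [4];  Q = [1]
  Insert 6 (step 2): P = [4, 6];  Q = [1, 2]
  Insert 1 (step 3): P = [1, 6] / [4];  Q = [1, 2] / [3]
  Insert 3 (step 4): P = [1, 3] / [4, 6];  Q = [1, 2] / [3, 4]
  Insert 7 (step 5): P = [1, 3, 7] / [4, 6];  Q = [1, 2, 5] / [3, 4]
  Insert 2 (step 6): P = [1, 2, 7] / [3, 6] / [4];  Q = [1, 2, 5] / [3, 4] / [6]
  Insert 8 (step 7): P = [1, 2, 7, 8] / [3, 6] / [4];  Q = [1, 2, 5, 7] / [3, 4] / [6]
  Insert 5 (step 8): P = [1, 2, 5, 8] / [3, 6, 7] / [4];  Q = [1, 2, 5, 7] / [3, 4, 8] / [6]
  Insert 9 (step 9): P = [1, 2, 5, 8, 9] / [3, 6, 7] / [4];  Q = [1, 2, 5, 7, 9] / [3, 4, 8] / [6]
Final shape: (5, 3, 1).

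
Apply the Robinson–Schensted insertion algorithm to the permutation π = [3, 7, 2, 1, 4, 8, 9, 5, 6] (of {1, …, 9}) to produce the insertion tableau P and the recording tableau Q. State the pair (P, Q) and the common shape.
P = [1, 4, 5, 6] / [2, 7, 8, 9] / [3];  Q = [1, 2, 6, 7] / [3, 5, 8, 9] / [4];  common shape = (4, 4, 1)

Row-insert the values π_1, π_2, … into P one at a time, bumping the leftmost entry strictly greater than the inserted value down to the next row. The recording tableau Q records, in position (i, j), the step at which that cell was added to P.
  Insert 3 (step 1): P = [3];  Q = [1]
  Insert 7 (step 2): P = [3, 7];  Q = [1, 2]
  Insert 2 (step 3): P = [2, 7] / [3];  Q = [1, 2] / [3]
  Insert 1 (step 4): P = [1, 7] / [2] / [3];  Q = [1, 2] / [3] / [4]
  Insert 4 (step 5): P = [1, 4] / [2, 7] / [3];  Q = [1, 2] / [3, 5] / [4]
  Insert 8 (step 6): P = [1, 4, 8] / [2, 7] / [3];  Q = [1, 2, 6] / [3, 5] / [4]
  Insert 9 (step 7): P = [1, 4, 8, 9] / [2, 7] / [3];  Q = [1, 2, 6, 7] / [3, 5] / [4]
  Insert 5 (step 8): P = [1, 4, 5, 9] / [2, 7, 8] / [3];  Q = [1, 2, 6, 7] / [3, 5, 8] / [4]
  Insert 6 (step 9): P = [1, 4, 5, 6] / [2, 7, 8, 9] / [3];  Q = [1, 2, 6, 7] / [3, 5, 8, 9] / [4]
Final shape: (4, 4, 1).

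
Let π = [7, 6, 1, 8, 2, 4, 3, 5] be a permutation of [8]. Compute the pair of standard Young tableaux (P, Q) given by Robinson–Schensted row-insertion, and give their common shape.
P = [1, 2, 3, 5] / [4, 8] / [6] / [7];  Q = [1, 4, 6, 8] / [2, 5] / [3] / [7];  common shape = (4, 2, 1, 1)

Row-insert the values π_1, π_2, … into P one at a time, bumping the leftmost entry strictly greater than the inserted value down to the next row. The recording tableau Q records, in position (i, j), the step at which that cell was added to P.
  Insert 7 (step 1): P = [7];  Q = [1]
  Insert 6 (step 2): P = [6] / [7];  Q = [1] / [2]
  Insert 1 (step 3): P = [1] / [6] / [7];  Q = [1] / [2] / [3]
  Insert 8 (step 4): P = [1, 8] / [6] / [7];  Q = [1, 4] / [2] / [3]
  Insert 2 (step 5): P = [1, 2] / [6, 8] / [7];  Q = [1, 4] / [2, 5] / [3]
  Insert 4 (step 6): P = [1, 2, 4] / [6, 8] / [7];  Q = [1, 4, 6] / [2, 5] / [3]
  Insert 3 (step 7): P = [1, 2, 3] / [4, 8] / [6] / [7];  Q = [1, 4, 6] / [2, 5] / [3] / [7]
  Insert 5 (step 8): P = [1, 2, 3, 5] / [4, 8] / [6] / [7];  Q = [1, 4, 6, 8] / [2, 5] / [3] / [7]
Final shape: (4, 2, 1, 1).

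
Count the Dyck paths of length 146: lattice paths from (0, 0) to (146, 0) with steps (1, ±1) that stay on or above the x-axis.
C_73 = 79463489365077377841208237632349268884500

These Dyck paths are counted by the Catalan number C_n = (1/(n + 1)) · C(2n, n). For n = 73: C_73 = (1/74) · C(146, 73) = 5880298213015725960249409584793845897453000/74 = 79463489365077377841208237632349268884500.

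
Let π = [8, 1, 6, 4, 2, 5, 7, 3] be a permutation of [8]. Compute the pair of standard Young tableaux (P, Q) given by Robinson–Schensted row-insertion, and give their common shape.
P = [1, 2, 3, 7] / [4, 5] / [6] / [8];  Q = [1, 3, 6, 7] / [2, 8] / [4] / [5];  common shape = (4, 2, 1, 1)

Row-insert the values π_1, π_2, … into P one at a time, bumping the leftmost entry strictly greater than the inserted value down to the next row. The recording tableau Q records, in position (i, j), the step at which that cell was added to P.
  Insert 8 (step 1): P = [8];  Q = [1]
  Insert 1 (step 2): P = [1] / [8];  Q = [1] / [2]
  Insert 6 (step 3): P = [1, 6] / [8];  Q = [1, 3] / [2]
  Insert 4 (step 4): P = [1, 4] / [6] / [8];  Q = [1, 3] / [2] / [4]
  Insert 2 (step 5): P = [1, 2] / [4] / [6] / [8];  Q = [1, 3] / [2] / [4] / [5]
  Insert 5 (step 6): P = [1, 2, 5] / [4] / [6] / [8];  Q = [1, 3, 6] / [2] / [4] / [5]
  Insert 7 (step 7): P = [1, 2, 5, 7] / [4] / [6] / [8];  Q = [1, 3, 6, 7] / [2] / [4] / [5]
  Insert 3 (step 8): P = [1, 2, 3, 7] / [4, 5] / [6] / [8];  Q = [1, 3, 6, 7] / [2, 8] / [4] / [5]
Final shape: (4, 2, 1, 1).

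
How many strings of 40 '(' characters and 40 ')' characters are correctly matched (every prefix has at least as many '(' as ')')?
C_40 = 2622127042276492108820

These balanced parentheses are counted by the Catalan number C_n = (1/(n + 1)) · C(2n, n). For n = 40: C_40 = (1/41) · C(80, 40) = 107507208733336176461620/41 = 2622127042276492108820.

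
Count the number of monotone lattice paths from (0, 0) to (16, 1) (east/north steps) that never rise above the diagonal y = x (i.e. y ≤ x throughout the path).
Number of paths = 16

By the reflection principle (André's argument), the number of monotone paths to (16, 1) with n ≤ m that never go above y = x is C(17, 16) − C(17, 17) = 17 − 1 = 16.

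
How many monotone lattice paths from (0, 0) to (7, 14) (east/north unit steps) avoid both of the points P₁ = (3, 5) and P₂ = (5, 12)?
Number of paths = 51208

Inclusion–exclusion. Total paths: C(21, 7) = 116280. Through P₁: C(8, 3)·C(13, 4) = 40040. Through P₂: C(17, 5)·C(4, 2) = 37128. Since P₁ is strictly southwest of P₂, a monotone path through both must visit P₁ then P₂; paths through both = C(8, 3)·C(9, 2)·C(4, 2) = 12096. Avoid both = 116280 − 40040 − 37128 + 12096 = 51208.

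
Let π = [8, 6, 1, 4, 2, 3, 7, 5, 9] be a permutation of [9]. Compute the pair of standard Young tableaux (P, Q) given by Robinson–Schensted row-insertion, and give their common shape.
P = [1, 2, 3, 5, 9] / [4, 7] / [6] / [8];  Q = [1, 4, 6, 7, 9] / [2, 8] / [3] / [5];  common shape = (5, 2, 1, 1)

Row-insert the values π_1, π_2, … into P one at a time, bumping the leftmost entry strictly greater than the inserted value down to the next row. The recording tableau Q records, in position (i, j), the step at which that cell was added to P.
  Insert 8 (step 1): P = [8];  Q = [1]
  Insert 6 (step 2): P = [6] / [8];  Q = [1] / [2]
  Insert 1 (step 3): P = [1] / [6] / [8];  Q = [1] / [2] / [3]
  Insert 4 (step 4): P = [1, 4] / [6] / [8];  Q = [1, 4] / [2] / [3]
  Insert 2 (step 5): P = [1, 2] / [4] / [6] / [8];  Q = [1, 4] / [2] / [3] / [5]
  Insert 3 (step 6): P = [1, 2, 3] / [4] / [6] / [8];  Q = [1, 4, 6] / [2] / [3] / [5]
  Insert 7 (step 7): P = [1, 2, 3, 7] / [4] / [6] / [8];  Q = [1, 4, 6, 7] / [2] / [3] / [5]
  Insert 5 (step 8): P = [1, 2, 3, 5] / [4, 7] / [6] / [8];  Q = [1, 4, 6, 7] / [2, 8] / [3] / [5]
  Insert 9 (step 9): P = [1, 2, 3, 5, 9] / [4, 7] / [6] / [8];  Q = [1, 4, 6, 7, 9] / [2, 8] / [3] / [5]
Final shape: (5, 2, 1, 1).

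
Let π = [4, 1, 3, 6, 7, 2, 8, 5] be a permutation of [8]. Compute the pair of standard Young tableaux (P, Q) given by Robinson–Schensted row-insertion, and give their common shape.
P = [1, 2, 5, 7, 8] / [3, 6] / [4];  Q = [1, 3, 4, 5, 7] / [2, 8] / [6];  common shape = (5, 2, 1)

Row-insert the values π_1, π_2, … into P one at a time, bumping the leftmost entry strictly greater than the inserted value down to the next row. The recording tableau Q records, in position (i, j), the step at which that cell was added to P.
  Insert 4 (step 1): P = [4];  Q = [1]
  Insert 1 (step 2): P = [1] / [4];  Q = [1] / [2]
  Insert 3 (step 3): P = [1, 3] / [4];  Q = [1, 3] / [2]
  Insert 6 (step 4): P = [1, 3, 6] / [4];  Q = [1, 3, 4] / [2]
  Insert 7 (step 5): P = [1, 3, 6, 7] / [4];  Q = [1, 3, 4, 5] / [2]
  Insert 2 (step 6): P = [1, 2, 6, 7] / [3] / [4];  Q = [1, 3, 4, 5] / [2] / [6]
  Insert 8 (step 7): P = [1, 2, 6, 7, 8] / [3] / [4];  Q = [1, 3, 4, 5, 7] / [2] / [6]
  Insert 5 (step 8): P = [1, 2, 5, 7, 8] / [3, 6] / [4];  Q = [1, 3, 4, 5, 7] / [2, 8] / [6]
Final shape: (5, 2, 1).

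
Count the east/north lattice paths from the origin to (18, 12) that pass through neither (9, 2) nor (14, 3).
Number of paths = 81162185

Inclusion–exclusion. Total paths: C(30, 18) = 86493225. Through P₁: C(11, 9)·C(19, 9) = 5080790. Through P₂: C(17, 14)·C(13, 4) = 486200. Since P₁ is strictly southwest of P₂, a monotone path through both must visit P₁ then P₂; paths through both = C(11, 9)·C(6, 5)·C(13, 4) = 235950. Avoid both = 86493225 − 5080790 − 486200 + 235950 = 81162185.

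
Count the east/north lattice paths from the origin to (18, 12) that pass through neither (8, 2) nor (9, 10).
Number of paths = 73120690

Inclusion–exclusion. Total paths: C(30, 18) = 86493225. Through P₁: C(10, 8)·C(20, 10) = 8314020. Through P₂: C(19, 9)·C(11, 9) = 5080790. Since P₁ is strictly southwest of P₂, a monotone path through both must visit P₁ then P₂; paths through both = C(10, 8)·C(9, 1)·C(11, 9) = 22275. Avoid both = 86493225 − 8314020 − 5080790 + 22275 = 73120690.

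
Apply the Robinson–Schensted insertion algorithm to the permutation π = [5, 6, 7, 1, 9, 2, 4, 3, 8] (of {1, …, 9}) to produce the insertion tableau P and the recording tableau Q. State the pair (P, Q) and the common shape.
P = [1, 2, 3, 8] / [4, 6, 7, 9] / [5];  Q = [1, 2, 3, 5] / [4, 6, 7, 9] / [8];  common shape = (4, 4, 1)

Row-insert the values π_1, π_2, … into P one at a time, bumping the leftmost entry strictly greater than the inserted value down to the next row. The recording tableau Q records, in position (i, j), the step at which that cell was added to P.
  Insert 5 (step 1): P = [5];  Q = [1]
  Insert 6 (step 2): P = [5, 6];  Q = [1, 2]
  Insert 7 (step 3): P = [5, 6, 7];  Q = [1, 2, 3]
  Insert 1 (step 4): P = [1, 6, 7] / [5];  Q = [1, 2, 3] / [4]
  Insert 9 (step 5): P = [1, 6, 7, 9] / [5];  Q = [1, 2, 3, 5] / [4]
  Insert 2 (step 6): P = [1, 2, 7, 9] / [5, 6];  Q = [1, 2, 3, 5] / [4, 6]
  Insert 4 (step 7): P = [1, 2, 4, 9] / [5, 6, 7];  Q = [1, 2, 3, 5] / [4, 6, 7]
  Insert 3 (step 8): P = [1, 2, 3, 9] / [4, 6, 7] / [5];  Q = [1, 2, 3, 5] / [4, 6, 7] / [8]
  Insert 8 (step 9): P = [1, 2, 3, 8] / [4, 6, 7, 9] / [5];  Q = [1, 2, 3, 5] / [4, 6, 7, 9] / [8]
Final shape: (4, 4, 1).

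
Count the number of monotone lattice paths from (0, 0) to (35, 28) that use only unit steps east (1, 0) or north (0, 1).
Number of paths = 629308289804197437

A monotone lattice path from (0, 0) to (35, 28) consists of 35 east steps and 28 north steps in some order, so it is determined by which 35 of the 63 steps are east. The count is C(63, 35) = 629308289804197437.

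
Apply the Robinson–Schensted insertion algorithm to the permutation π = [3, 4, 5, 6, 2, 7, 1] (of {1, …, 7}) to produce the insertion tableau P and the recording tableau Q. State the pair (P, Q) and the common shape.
P = [1, 4, 5, 6, 7] / [2] / [3];  Q = [1, 2, 3, 4, 6] / [5] / [7];  common shape = (5, 1, 1)

Row-insert the values π_1, π_2, … into P one at a time, bumping the leftmost entry strictly greater than the inserted value down to the next row. The recording tableau Q records, in position (i, j), the step at which that cell was added to P.
  Insert 3 (step 1): P = [3];  Q = [1]
  Insert 4 (step 2): P = [3, 4];  Q = [1, 2]
  Insert 5 (step 3): P = [3, 4, 5];  Q = [1, 2, 3]
  Insert 6 (step 4): P = [3, 4, 5, 6];  Q = [1, 2, 3, 4]
  Insert 2 (step 5): P = [2, 4, 5, 6] / [3];  Q = [1, 2, 3, 4] / [5]
  Insert 7 (step 6): P = [2, 4, 5, 6, 7] / [3];  Q = [1, 2, 3, 4, 6] / [5]
  Insert 1 (step 7): P = [1, 4, 5, 6, 7] / [2] / [3];  Q = [1, 2, 3, 4, 6] / [5] / [7]
Final shape: (5, 1, 1).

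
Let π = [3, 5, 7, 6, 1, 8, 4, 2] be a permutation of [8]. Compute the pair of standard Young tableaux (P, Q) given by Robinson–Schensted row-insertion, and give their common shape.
P = [1, 2, 6, 8] / [3, 4] / [5] / [7];  Q = [1, 2, 3, 6] / [4, 7] / [5] / [8];  common shape = (4, 2, 1, 1)

Row-insert the values π_1, π_2, … into P one at a time, bumping the leftmost entry strictly greater than the inserted value down to the next row. The recording tableau Q records, in position (i, j), the step at which that cell was added to P.
  Insert 3 (step 1): P = [3];  Q = [1]
  Insert 5 (step 2): P = [3, 5];  Q = [1, 2]
  Insert 7 (step 3): P = [3, 5, 7];  Q = [1, 2, 3]
  Insert 6 (step 4): P = [3, 5, 6] / [7];  Q = [1, 2, 3] / [4]
  Insert 1 (step 5): P = [1, 5, 6] / [3] / [7];  Q = [1, 2, 3] / [4] / [5]
  Insert 8 (step 6): P = [1, 5, 6, 8] / [3] / [7];  Q = [1, 2, 3, 6] / [4] / [5]
  Insert 4 (step 7): P = [1, 4, 6, 8] / [3, 5] / [7];  Q = [1, 2, 3, 6] / [4, 7] / [5]
  Insert 2 (step 8): P = [1, 2, 6, 8] / [3, 4] / [5] / [7];  Q = [1, 2, 3, 6] / [4, 7] / [5] / [8]
Final shape: (4, 2, 1, 1).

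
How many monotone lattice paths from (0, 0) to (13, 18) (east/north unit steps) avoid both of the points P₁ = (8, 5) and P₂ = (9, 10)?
Number of paths = 153321339

Inclusion–exclusion. Total paths: C(31, 13) = 206253075. Through P₁: C(13, 8)·C(18, 5) = 11027016. Through P₂: C(19, 9)·C(12, 4) = 45727110. Since P₁ is strictly southwest of P₂, a monotone path through both must visit P₁ then P₂; paths through both = C(13, 8)·C(6, 1)·C(12, 4) = 3822390. Avoid both = 206253075 − 11027016 − 45727110 + 3822390 = 153321339.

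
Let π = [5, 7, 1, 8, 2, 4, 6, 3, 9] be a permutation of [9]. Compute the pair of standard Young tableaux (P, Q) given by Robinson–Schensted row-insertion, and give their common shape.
P = [1, 2, 3, 6, 9] / [4, 7, 8] / [5];  Q = [1, 2, 4, 7, 9] / [3, 5, 6] / [8];  common shape = (5, 3, 1)

Row-insert the values π_1, π_2, … into P one at a time, bumping the leftmost entry strictly greater than the inserted value down to the next row. The recording tableau Q records, in position (i, j), the step at which that cell was added to P.
  Insert 5 (step 1): P = [5];  Q = [1]
  Insert 7 (step 2): P = [5, 7];  Q = [1, 2]
  Insert 1 (step 3): P = [1, 7] / [5];  Q = [1, 2] / [3]
  Insert 8 (step 4): P = [1, 7, 8] / [5];  Q = [1, 2, 4] / [3]
  Insert 2 (step 5): P = [1, 2, 8] / [5, 7];  Q = [1, 2, 4] / [3, 5]
  Insert 4 (step 6): P = [1, 2, 4] / [5, 7, 8];  Q = [1, 2, 4] / [3, 5, 6]
  Insert 6 (step 7): P = [1, 2, 4, 6] / [5, 7, 8];  Q = [1, 2, 4, 7] / [3, 5, 6]
  Insert 3 (step 8): P = [1, 2, 3, 6] / [4, 7, 8] / [5];  Q = [1, 2, 4, 7] / [3, 5, 6] / [8]
  Insert 9 (step 9): P = [1, 2, 3, 6, 9] / [4, 7, 8] / [5];  Q = [1, 2, 4, 7, 9] / [3, 5, 6] / [8]
Final shape: (5, 3, 1).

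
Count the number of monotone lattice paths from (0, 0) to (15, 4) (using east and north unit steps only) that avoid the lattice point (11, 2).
Number of paths = 2706

Total paths from (0, 0) to (15, 4): C(19, 15) = 3876. Paths through (11, 2): (paths (0, 0) → (11, 2)) × (paths (11, 2) → (15, 4)) = C(13, 11) · C(6, 4) = 78 · 15 = 1170. Avoidance count = 3876 − 1170 = 2706.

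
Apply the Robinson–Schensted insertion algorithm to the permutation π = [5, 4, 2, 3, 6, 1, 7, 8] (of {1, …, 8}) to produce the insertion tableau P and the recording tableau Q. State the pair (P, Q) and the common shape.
P = [1, 3, 6, 7, 8] / [2] / [4] / [5];  Q = [1, 4, 5, 7, 8] / [2] / [3] / [6];  common shape = (5, 1, 1, 1)

Row-insert the values π_1, π_2, … into P one at a time, bumping the leftmost entry strictly greater than the inserted value down to the next row. The recording tableau Q records, in position (i, j), the step at which that cell was added to P.
  Insert 5 (step 1): P = [5];  Q = [1]
  Insert 4 (step 2): P = [4] / [5];  Q = [1] / [2]
  Insert 2 (step 3): P = [2] / [4] / [5];  Q = [1] / [2] / [3]
  Insert 3 (step 4): P = [2, 3] / [4] / [5];  Q = [1, 4] / [2] / [3]
  Insert 6 (step 5): P = [2, 3, 6] / [4] / [5];  Q = [1, 4, 5] / [2] / [3]
  Insert 1 (step 6): P = [1, 3, 6] / [2] / [4] / [5];  Q = [1, 4, 5] / [2] / [3] / [6]
  Insert 7 (step 7): P = [1, 3, 6, 7] / [2] / [4] / [5];  Q = [1, 4, 5, 7] / [2] / [3] / [6]
  Insert 8 (step 8): P = [1, 3, 6, 7, 8] / [2] / [4] / [5];  Q = [1, 4, 5, 7, 8] / [2] / [3] / [6]
Final shape: (5, 1, 1, 1).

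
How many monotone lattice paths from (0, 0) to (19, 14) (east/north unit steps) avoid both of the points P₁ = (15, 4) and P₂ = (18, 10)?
Number of paths = 750941694

Inclusion–exclusion. Total paths: C(33, 19) = 818809200. Through P₁: C(19, 15)·C(14, 4) = 3879876. Through P₂: C(28, 18)·C(5, 1) = 65615550. Since P₁ is strictly southwest of P₂, a monotone path through both must visit P₁ then P₂; paths through both = C(19, 15)·C(9, 3)·C(5, 1) = 1627920. Avoid both = 818809200 − 3879876 − 65615550 + 1627920 = 750941694.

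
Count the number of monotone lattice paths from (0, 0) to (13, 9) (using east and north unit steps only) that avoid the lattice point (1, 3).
Number of paths = 423164

Total paths from (0, 0) to (13, 9): C(22, 13) = 497420. Paths through (1, 3): (paths (0, 0) → (1, 3)) × (paths (1, 3) → (13, 9)) = C(4, 1) · C(18, 12) = 4 · 18564 = 74256. Avoidance count = 497420 − 74256 = 423164.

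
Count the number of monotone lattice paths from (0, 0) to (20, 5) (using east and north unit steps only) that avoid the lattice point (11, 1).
Number of paths = 44550

Total paths from (0, 0) to (20, 5): C(25, 20) = 53130. Paths through (11, 1): (paths (0, 0) → (11, 1)) × (paths (11, 1) → (20, 5)) = C(12, 11) · C(13, 9) = 12 · 715 = 8580. Avoidance count = 53130 − 8580 = 44550.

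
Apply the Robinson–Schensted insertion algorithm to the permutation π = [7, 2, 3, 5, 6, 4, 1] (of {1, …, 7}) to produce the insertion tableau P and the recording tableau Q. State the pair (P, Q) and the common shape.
P = [1, 3, 4, 6] / [2] / [5] / [7];  Q = [1, 3, 4, 5] / [2] / [6] / [7];  common shape = (4, 1, 1, 1)

Row-insert the values π_1, π_2, … into P one at a time, bumping the leftmost entry strictly greater than the inserted value down to the next row. The recording tableau Q records, in position (i, j), the step at which that cell was added to P.
  Insert 7 (step 1): P = [7];  Q = [1]
  Insert 2 (step 2): P = [2] / [7];  Q = [1] / [2]
  Insert 3 (step 3): P = [2, 3] / [7];  Q = [1, 3] / [2]
  Insert 5 (step 4): P = [2, 3, 5] / [7];  Q = [1, 3, 4] / [2]
  Insert 6 (step 5): P = [2, 3, 5, 6] / [7];  Q = [1, 3, 4, 5] / [2]
  Insert 4 (step 6): P = [2, 3, 4, 6] / [5] / [7];  Q = [1, 3, 4, 5] / [2] / [6]
  Insert 1 (step 7): P = [1, 3, 4, 6] / [2] / [5] / [7];  Q = [1, 3, 4, 5] / [2] / [6] / [7]
Final shape: (4, 1, 1, 1).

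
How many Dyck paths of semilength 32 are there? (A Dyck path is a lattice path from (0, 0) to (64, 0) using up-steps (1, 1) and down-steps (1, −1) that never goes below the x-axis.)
C_32 = 55534064877048198

These Dyck paths are counted by the Catalan number C_n = (1/(n + 1)) · C(2n, n). For n = 32: C_32 = (1/33) · C(64, 32) = 1832624140942590534/33 = 55534064877048198.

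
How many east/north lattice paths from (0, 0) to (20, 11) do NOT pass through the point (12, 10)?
Number of paths = 78852501

Total paths from (0, 0) to (20, 11): C(31, 20) = 84672315. Paths through (12, 10): (paths (0, 0) → (12, 10)) × (paths (12, 10) → (20, 11)) = C(22, 12) · C(9, 8) = 646646 · 9 = 5819814. Avoidance count = 84672315 − 5819814 = 78852501.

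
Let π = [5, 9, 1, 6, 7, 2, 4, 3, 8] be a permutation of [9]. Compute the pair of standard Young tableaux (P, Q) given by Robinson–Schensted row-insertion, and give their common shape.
P = [1, 2, 3, 8] / [4, 6, 7] / [5] / [9];  Q = [1, 2, 5, 9] / [3, 4, 7] / [6] / [8];  common shape = (4, 3, 1, 1)

Row-insert the values π_1, π_2, … into P one at a time, bumping the leftmost entry strictly greater than the inserted value down to the next row. The recording tableau Q records, in position (i, j), the step at which that cell was added to P.
  Insert 5 (step 1): P = [5];  Q = [1]
  Insert 9 (step 2): P = [5, 9];  Q = [1, 2]
  Insert 1 (step 3): P = [1, 9] / [5];  Q = [1, 2] / [3]
  Insert 6 (step 4): P = [1, 6] / [5, 9];  Q = [1, 2] / [3, 4]
  Insert 7 (step 5): P = [1, 6, 7] / [5, 9];  Q = [1, 2, 5] / [3, 4]
  Insert 2 (step 6): P = [1, 2, 7] / [5, 6] / [9];  Q = [1, 2, 5] / [3, 4] / [6]
  Insert 4 (step 7): P = [1, 2, 4] / [5, 6, 7] / [9];  Q = [1, 2, 5] / [3, 4, 7] / [6]
  Insert 3 (step 8): P = [1, 2, 3] / [4, 6, 7] / [5] / [9];  Q = [1, 2, 5] / [3, 4, 7] / [6] / [8]
  Insert 8 (step 9): P = [1, 2, 3, 8] / [4, 6, 7] / [5] / [9];  Q = [1, 2, 5, 9] / [3, 4, 7] / [6] / [8]
Final shape: (4, 3, 1, 1).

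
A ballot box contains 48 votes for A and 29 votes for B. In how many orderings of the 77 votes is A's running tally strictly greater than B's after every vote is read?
Strict-lead orderings = 326385840027712089100

Total orderings of the 77 votes with 48 for A: C(77, 48) = 1322721562217570045300. By the Bertrand ballot formula (Cycle Lemma / reflection principle), the number of orderings in which A is strictly ahead of B throughout is (p − q)/(p + q) · C(p + q, p) = (48 − 29)/(48 + 29) · 1322721562217570045300 = 326385840027712089100.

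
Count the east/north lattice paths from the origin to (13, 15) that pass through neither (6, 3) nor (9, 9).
Number of paths = 24481128

Inclusion–exclusion. Total paths: C(28, 13) = 37442160. Through P₁: C(9, 6)·C(19, 7) = 4232592. Through P₂: C(18, 9)·C(10, 4) = 10210200. Since P₁ is strictly southwest of P₂, a monotone path through both must visit P₁ then P₂; paths through both = C(9, 6)·C(9, 3)·C(10, 4) = 1481760. Avoid both = 37442160 − 4232592 − 10210200 + 1481760 = 24481128.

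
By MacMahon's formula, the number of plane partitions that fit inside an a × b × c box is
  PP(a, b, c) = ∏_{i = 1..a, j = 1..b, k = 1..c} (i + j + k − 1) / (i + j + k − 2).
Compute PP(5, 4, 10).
PP(5, 4, 10) = 98561919456

Evaluate the triple product over i = 1..5, j = 1..4, k = 1..10. The factors are (2/1) · (3/2) · (4/3) · (5/4) · (6/5) · (7/6) · (8/7) · (9/8) · … (200 factors total). The numerators and denominators telescope so the product is an integer; carrying out the multiplication exactly gives PP(5, 4, 10) = 98561919456.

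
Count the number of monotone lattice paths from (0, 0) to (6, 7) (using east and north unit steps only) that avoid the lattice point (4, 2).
Number of paths = 1401

Total paths from (0, 0) to (6, 7): C(13, 6) = 1716. Paths through (4, 2): (paths (0, 0) → (4, 2)) × (paths (4, 2) → (6, 7)) = C(6, 4) · C(7, 2) = 15 · 21 = 315. Avoidance count = 1716 − 315 = 1401.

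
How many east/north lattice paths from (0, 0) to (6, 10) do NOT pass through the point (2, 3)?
Number of paths = 4708

Total paths from (0, 0) to (6, 10): C(16, 6) = 8008. Paths through (2, 3): (paths (0, 0) → (2, 3)) × (paths (2, 3) → (6, 10)) = C(5, 2) · C(11, 4) = 10 · 330 = 3300. Avoidance count = 8008 − 3300 = 4708.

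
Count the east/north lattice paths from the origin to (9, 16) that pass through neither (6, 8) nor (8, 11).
Number of paths = 1274168

Inclusion–exclusion. Total paths: C(25, 9) = 2042975. Through P₁: C(14, 6)·C(11, 3) = 495495. Through P₂: C(19, 8)·C(6, 1) = 453492. Since P₁ is strictly southwest of P₂, a monotone path through both must visit P₁ then P₂; paths through both = C(14, 6)·C(5, 2)·C(6, 1) = 180180. Avoid both = 2042975 − 495495 − 453492 + 180180 = 1274168.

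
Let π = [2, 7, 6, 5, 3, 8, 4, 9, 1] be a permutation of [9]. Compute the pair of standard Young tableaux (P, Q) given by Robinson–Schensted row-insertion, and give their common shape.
P = [1, 3, 4, 9] / [2, 8] / [5] / [6] / [7];  Q = [1, 2, 6, 8] / [3, 7] / [4] / [5] / [9];  common shape = (4, 2, 1, 1, 1)

Row-insert the values π_1, π_2, … into P one at a time, bumping the leftmost entry strictly greater than the inserted value down to the next row. The recording tableau Q records, in position (i, j), the step at which that cell was added to P.
  Insert 2 (step 1): P = [2];  Q = [1]
  Insert 7 (step 2): P = [2, 7];  Q = [1, 2]
  Insert 6 (step 3): P = [2, 6] / [7];  Q = [1, 2] / [3]
  Insert 5 (step 4): P = [2, 5] / [6] / [7];  Q = [1, 2] / [3] / [4]
  Insert 3 (step 5): P = [2, 3] / [5] / [6] / [7];  Q = [1, 2] / [3] / [4] / [5]
  Insert 8 (step 6): P = [2, 3, 8] / [5] / [6] / [7];  Q = [1, 2, 6] / [3] / [4] / [5]
  Insert 4 (step 7): P = [2, 3, 4] / [5, 8] / [6] / [7];  Q = [1, 2, 6] / [3, 7] / [4] / [5]
  Insert 9 (step 8): P = [2, 3, 4, 9] / [5, 8] / [6] / [7];  Q = [1, 2, 6, 8] / [3, 7] / [4] / [5]
  Insert 1 (step 9): P = [1, 3, 4, 9] / [2, 8] / [5] / [6] / [7];  Q = [1, 2, 6, 8] / [3, 7] / [4] / [5] / [9]
Final shape: (4, 2, 1, 1, 1).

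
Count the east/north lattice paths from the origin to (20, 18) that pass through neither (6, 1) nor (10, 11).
Number of paths = 24998374303

Inclusion–exclusion. Total paths: C(38, 20) = 33578000610. Through P₁: C(7, 6)·C(31, 14) = 1856277675. Through P₂: C(21, 10)·C(17, 10) = 6859620768. Since P₁ is strictly southwest of P₂, a monotone path through both must visit P₁ then P₂; paths through both = C(7, 6)·C(14, 4)·C(17, 10) = 136272136. Avoid both = 33578000610 − 1856277675 − 6859620768 + 136272136 = 24998374303.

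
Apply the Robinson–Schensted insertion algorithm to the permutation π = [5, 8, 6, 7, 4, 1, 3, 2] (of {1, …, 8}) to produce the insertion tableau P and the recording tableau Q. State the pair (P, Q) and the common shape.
P = [1, 2, 7] / [3, 6] / [4] / [5] / [8];  Q = [1, 2, 4] / [3, 7] / [5] / [6] / [8];  common shape = (3, 2, 1, 1, 1)

Row-insert the values π_1, π_2, … into P one at a time, bumping the leftmost entry strictly greater than the inserted value down to the next row. The recording tableau Q records, in position (i, j), the step at which that cell was added to P.
  Insert 5 (step 1): P = [5];  Q = [1]
  Insert 8 (step 2): P = [5, 8];  Q = [1, 2]
  Insert 6 (step 3): P = [5, 6] / [8];  Q = [1, 2] / [3]
  Insert 7 (step 4): P = [5, 6, 7] / [8];  Q = [1, 2, 4] / [3]
  Insert 4 (step 5): P = [4, 6, 7] / [5] / [8];  Q = [1, 2, 4] / [3] / [5]
  Insert 1 (step 6): P = [1, 6, 7] / [4] / [5] / [8];  Q = [1, 2, 4] / [3] / [5] / [6]
  Insert 3 (step 7): P = [1, 3, 7] / [4, 6] / [5] / [8];  Q = [1, 2, 4] / [3, 7] / [5] / [6]
  Insert 2 (step 8): P = [1, 2, 7] / [3, 6] / [4] / [5] / [8];  Q = [1, 2, 4] / [3, 7] / [5] / [6] / [8]
Final shape: (3, 2, 1, 1, 1).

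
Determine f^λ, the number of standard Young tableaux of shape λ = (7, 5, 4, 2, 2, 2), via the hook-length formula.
# SYT of shape (7, 5, 4, 2, 2, 2) = 2424922500

Hook-length formula: f^λ = n! / Π hook(c), product over all cells c of the Young diagram. For λ = (7, 5, 4, 2, 2, 2), n = 22 boxes. Hook lengths by row (left-to-right, top-to-bottom): [12, 11, 7, 6, 4, 2, 1]; [9, 8, 4, 3, 1]; [7, 6, 2, 1]; [4, 3]; [3, 2]; [2, 1]. Product of hooks = 463520268288. So f^λ = 22! / 463520268288 = 1124000727777607680000 / 463520268288 = 2424922500.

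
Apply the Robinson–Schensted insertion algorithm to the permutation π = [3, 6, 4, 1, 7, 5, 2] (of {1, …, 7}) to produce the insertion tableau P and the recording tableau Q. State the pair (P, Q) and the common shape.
P = [1, 2, 5] / [3, 4] / [6, 7];  Q = [1, 2, 5] / [3, 6] / [4, 7];  common shape = (3, 2, 2)

Row-insert the values π_1, π_2, … into P one at a time, bumping the leftmost entry strictly greater than the inserted value down to the next row. The recording tableau Q records, in position (i, j), the step at which that cell was added to P.
  Insert 3 (step 1): P = [3];  Q = [1]
  Insert 6 (step 2): P = [3, 6];  Q = [1, 2]
  Insert 4 (step 3): P = [3, 4] / [6];  Q = [1, 2] / [3]
  Insert 1 (step 4): P = [1, 4] / [3] / [6];  Q = [1, 2] / [3] / [4]
  Insert 7 (step 5): P = [1, 4, 7] / [3] / [6];  Q = [1, 2, 5] / [3] / [4]
  Insert 5 (step 6): P = [1, 4, 5] / [3, 7] / [6];  Q = [1, 2, 5] / [3, 6] / [4]
  Insert 2 (step 7): P = [1, 2, 5] / [3, 4] / [6, 7];  Q = [1, 2, 5] / [3, 6] / [4, 7]
Final shape: (3, 2, 2).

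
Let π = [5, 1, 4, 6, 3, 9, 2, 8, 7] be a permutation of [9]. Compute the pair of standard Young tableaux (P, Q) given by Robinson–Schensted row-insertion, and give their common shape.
P = [1, 2, 6, 7] / [3, 8] / [4, 9] / [5];  Q = [1, 3, 4, 6] / [2, 8] / [5, 9] / [7];  common shape = (4, 2, 2, 1)

Row-insert the values π_1, π_2, … into P one at a time, bumping the leftmost entry strictly greater than the inserted value down to the next row. The recording tableau Q records, in position (i, j), the step at which that cell was added to P.
  Insert 5 (step 1): P = [5];  Q = [1]
  Insert 1 (step 2): P = [1] / [5];  Q = [1] / [2]
  Insert 4 (step 3): P = [1, 4] / [5];  Q = [1, 3] / [2]
  Insert 6 (step 4): P = [1, 4, 6] / [5];  Q = [1, 3, 4] / [2]
  Insert 3 (step 5): P = [1, 3, 6] / [4] / [5];  Q = [1, 3, 4] / [2] / [5]
  Insert 9 (step 6): P = [1, 3, 6, 9] / [4] / [5];  Q = [1, 3, 4, 6] / [2] / [5]
  Insert 2 (step 7): P = [1, 2, 6, 9] / [3] / [4] / [5];  Q = [1, 3, 4, 6] / [2] / [5] / [7]
  Insert 8 (step 8): P = [1, 2, 6, 8] / [3, 9] / [4] / [5];  Q = [1, 3, 4, 6] / [2, 8] / [5] / [7]
  Insert 7 (step 9): P = [1, 2, 6, 7] / [3, 8] / [4, 9] / [5];  Q = [1, 3, 4, 6] / [2, 8] / [5, 9] / [7]
Final shape: (4, 2, 2, 1).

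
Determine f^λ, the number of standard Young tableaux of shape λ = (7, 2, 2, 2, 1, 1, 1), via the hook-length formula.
# SYT of shape (7, 2, 2, 2, 1, 1, 1) = 197120

Hook-length formula: f^λ = n! / Π hook(c), product over all cells c of the Young diagram. For λ = (7, 2, 2, 2, 1, 1, 1), n = 16 boxes. Hook lengths by row (left-to-right, top-to-bottom): [13, 9, 5, 4, 3, 2, 1]; [7, 3]; [6, 2]; [5, 1]; [3]; [2]; [1]. Product of hooks = 106142400. So f^λ = 16! / 106142400 = 20922789888000 / 106142400 = 197120.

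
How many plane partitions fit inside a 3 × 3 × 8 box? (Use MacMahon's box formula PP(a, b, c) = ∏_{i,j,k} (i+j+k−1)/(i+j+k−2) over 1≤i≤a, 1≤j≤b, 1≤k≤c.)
PP(3, 3, 8) = 259545

Evaluate the triple product over i = 1..3, j = 1..3, k = 1..8. The factors are (2/1) · (3/2) · (4/3) · (5/4) · (6/5) · (7/6) · (8/7) · (9/8) · … (72 factors total). The numerators and denominators telescope so the product is an integer; carrying out the multiplication exactly gives PP(3, 3, 8) = 259545.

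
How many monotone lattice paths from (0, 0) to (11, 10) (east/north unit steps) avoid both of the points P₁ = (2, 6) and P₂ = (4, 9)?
Number of paths = 329216

Inclusion–exclusion. Total paths: C(21, 11) = 352716. Through P₁: C(8, 2)·C(13, 9) = 20020. Through P₂: C(13, 4)·C(8, 7) = 5720. Since P₁ is strictly southwest of P₂, a monotone path through both must visit P₁ then P₂; paths through both = C(8, 2)·C(5, 2)·C(8, 7) = 2240. Avoid both = 352716 − 20020 − 5720 + 2240 = 329216.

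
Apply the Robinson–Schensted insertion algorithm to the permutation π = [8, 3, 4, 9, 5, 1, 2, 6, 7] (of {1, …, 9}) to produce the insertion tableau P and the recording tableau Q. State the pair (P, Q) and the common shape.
P = [1, 2, 5, 6, 7] / [3, 4] / [8, 9];  Q = [1, 3, 4, 8, 9] / [2, 5] / [6, 7];  common shape = (5, 2, 2)

Row-insert the values π_1, π_2, … into P one at a time, bumping the leftmost entry strictly greater than the inserted value down to the next row. The recording tableau Q records, in position (i, j), the step at which that cell was added to P.
  Insert 8 (step 1): P = [8];  Q = [1]
  Insert 3 (step 2): P = [3] / [8];  Q = [1] / [2]
  Insert 4 (step 3): P = [3, 4] / [8];  Q = [1, 3] / [2]
  Insert 9 (step 4): P = [3, 4, 9] / [8];  Q = [1, 3, 4] / [2]
  Insert 5 (step 5): P = [3, 4, 5] / [8, 9];  Q = [1, 3, 4] / [2, 5]
  Insert 1 (step 6): P = [1, 4, 5] / [3, 9] / [8];  Q = [1, 3, 4] / [2, 5] / [6]
  Insert 2 (step 7): P = [1, 2, 5] / [3, 4] / [8, 9];  Q = [1, 3, 4] / [2, 5] / [6, 7]
  Insert 6 (step 8): P = [1, 2, 5, 6] / [3, 4] / [8, 9];  Q = [1, 3, 4, 8] / [2, 5] / [6, 7]
  Insert 7 (step 9): P = [1, 2, 5, 6, 7] / [3, 4] / [8, 9];  Q = [1, 3, 4, 8, 9] / [2, 5] / [6, 7]
Final shape: (5, 2, 2).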